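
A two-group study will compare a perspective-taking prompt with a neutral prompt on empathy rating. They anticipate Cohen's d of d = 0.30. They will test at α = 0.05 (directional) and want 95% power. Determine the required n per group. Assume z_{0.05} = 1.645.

n = 241 per group

For two independent groups with equal n: n = 2·((z_{α} + z_β) / d)².
z_{α} + z_β = 1.645 + 1.645 = 3.290.
n = 2 × (3.290 / 0.30)² = 2 × 10.967² = 2 × 120.27 = 240.5.
Round up to the next whole participant.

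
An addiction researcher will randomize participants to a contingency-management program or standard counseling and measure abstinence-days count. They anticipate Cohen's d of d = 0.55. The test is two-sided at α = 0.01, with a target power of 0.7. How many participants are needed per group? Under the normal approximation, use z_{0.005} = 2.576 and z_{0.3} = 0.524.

n = 64 per group

For two independent groups with equal n: n = 2·((z_{α/2} + z_β) / d)².
z_{α/2} + z_β = 2.576 + 0.524 = 3.100.
n = 2 × (3.100 / 0.55)² = 2 × 5.636² = 2 × 31.77 = 63.5.
Round up to the next whole participant.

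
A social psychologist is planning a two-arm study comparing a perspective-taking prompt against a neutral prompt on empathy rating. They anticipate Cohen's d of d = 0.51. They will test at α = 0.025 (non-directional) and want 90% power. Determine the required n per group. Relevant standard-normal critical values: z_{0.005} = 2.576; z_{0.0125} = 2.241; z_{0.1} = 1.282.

For two independent groups with equal n: n = 2·((z_{α/2} + z_β) / d)².
z_{α/2} + z_β = 2.241 + 1.282 = 3.523.
n = 2 × (3.523 / 0.51)² = 2 × 6.908² = 2 × 47.72 = 95.4.
Round up to the next whole participant.

n = 96 per group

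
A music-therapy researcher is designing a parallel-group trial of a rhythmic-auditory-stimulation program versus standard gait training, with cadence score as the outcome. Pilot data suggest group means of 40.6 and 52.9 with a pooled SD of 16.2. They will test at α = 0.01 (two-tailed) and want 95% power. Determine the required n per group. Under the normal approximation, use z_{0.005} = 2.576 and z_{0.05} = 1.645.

n = 62 per group

Cohen's d = |M₁ − M₂| / SD_pooled = |40.6 − 52.9| / 16.2 = 12.3 / 16.2 = 0.759.
For two independent groups with equal n: n = 2·((z_{α/2} + z_β) / d)².
z_{α/2} + z_β = 2.576 + 1.645 = 4.221.
n = 2 × (4.221 / 0.759)² = 2 × 5.561² = 2 × 30.93 = 61.9.
Round up to the next whole participant.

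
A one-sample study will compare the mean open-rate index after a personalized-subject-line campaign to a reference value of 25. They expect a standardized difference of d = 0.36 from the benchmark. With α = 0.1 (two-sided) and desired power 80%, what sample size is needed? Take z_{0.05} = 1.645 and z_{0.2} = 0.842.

For a one-sample test: n = ((z_{α/2} + z_β) / d)².
z_{α/2} + z_β = 1.645 + 0.842 = 2.487.
n = (2.487 / 0.36)² = 6.908² = 47.73.
Round up.

n = 48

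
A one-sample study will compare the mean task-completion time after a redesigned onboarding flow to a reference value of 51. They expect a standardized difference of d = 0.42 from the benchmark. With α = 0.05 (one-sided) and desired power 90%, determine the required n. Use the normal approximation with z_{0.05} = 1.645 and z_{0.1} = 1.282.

For a one-sample test: n = ((z_{α} + z_β) / d)².
z_{α} + z_β = 1.645 + 1.282 = 2.927.
n = (2.927 / 0.42)² = 6.969² = 48.57.
Round up.

n = 49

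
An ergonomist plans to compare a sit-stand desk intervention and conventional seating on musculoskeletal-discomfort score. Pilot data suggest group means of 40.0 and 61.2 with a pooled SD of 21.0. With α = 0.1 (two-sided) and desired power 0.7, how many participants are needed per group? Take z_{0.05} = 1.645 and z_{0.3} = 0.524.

Cohen's d = |M₁ − M₂| / SD_pooled = |40.0 − 61.2| / 21.0 = 21.2 / 21.0 = 1.010.
For two independent groups with equal n: n = 2·((z_{α/2} + z_β) / d)².
z_{α/2} + z_β = 1.645 + 0.524 = 2.169.
n = 2 × (2.169 / 1.010)² = 2 × 2.148² = 2 × 4.61 = 9.2.
Round up to the next whole participant.

n = 10 per group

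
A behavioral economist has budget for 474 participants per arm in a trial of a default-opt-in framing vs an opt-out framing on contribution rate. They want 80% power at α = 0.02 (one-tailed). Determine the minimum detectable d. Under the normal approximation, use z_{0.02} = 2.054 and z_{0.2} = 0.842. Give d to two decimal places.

For two independent groups of n = 474 each: d_min = (z_{α} + z_β)·√(2/n).
z-sum = 2.054 + 0.842 = 2.896.
d_min = 2.896 × √(2/474) = 2.896 × 0.0650 = 0.188.

d_min ≈ 0.19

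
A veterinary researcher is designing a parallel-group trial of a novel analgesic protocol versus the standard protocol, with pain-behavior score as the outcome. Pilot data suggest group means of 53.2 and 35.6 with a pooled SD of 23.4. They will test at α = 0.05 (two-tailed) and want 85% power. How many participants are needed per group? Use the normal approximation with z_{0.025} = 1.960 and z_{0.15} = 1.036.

n = 32 per group

Cohen's d = |M₁ − M₂| / SD_pooled = |53.2 − 35.6| / 23.4 = 17.6 / 23.4 = 0.752.
For two independent groups with equal n: n = 2·((z_{α/2} + z_β) / d)².
z_{α/2} + z_β = 1.960 + 1.036 = 2.996.
n = 2 × (2.996 / 0.752)² = 2 × 3.984² = 2 × 15.87 = 31.7.
Round up to the next whole participant.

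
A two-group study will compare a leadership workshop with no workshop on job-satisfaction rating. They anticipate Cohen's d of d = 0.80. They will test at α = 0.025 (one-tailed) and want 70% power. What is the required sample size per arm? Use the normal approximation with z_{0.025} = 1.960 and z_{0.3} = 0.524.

For two independent groups with equal n: n = 2·((z_{α} + z_β) / d)².
z_{α} + z_β = 1.960 + 0.524 = 2.484.
n = 2 × (2.484 / 0.80)² = 2 × 3.105² = 2 × 9.64 = 19.3.
Round up to the next whole participant.

n = 20 per group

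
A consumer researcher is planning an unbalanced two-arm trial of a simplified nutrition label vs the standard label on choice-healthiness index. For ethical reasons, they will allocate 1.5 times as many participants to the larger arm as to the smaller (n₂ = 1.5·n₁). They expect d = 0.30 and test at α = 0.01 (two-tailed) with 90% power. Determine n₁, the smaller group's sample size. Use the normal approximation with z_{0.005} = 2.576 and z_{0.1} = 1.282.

n₁ = 276

With allocation ratio k = n₂/n₁ = 1.5, Var(x̄₁−x̄₂) = σ²(1/n₁ + 1/(k·n₁)) = σ²·(k+1)/(k·n₁).
So n₁ = (1 + 1/k)·((z_{α/2} + z_β)/d)² = 1.667 × (3.858/0.30)².
n₁ = 1.667 × 165.38 = 275.6.
Round up: n₁ = 276, giving n₂ = 1.5 × 276 = 414.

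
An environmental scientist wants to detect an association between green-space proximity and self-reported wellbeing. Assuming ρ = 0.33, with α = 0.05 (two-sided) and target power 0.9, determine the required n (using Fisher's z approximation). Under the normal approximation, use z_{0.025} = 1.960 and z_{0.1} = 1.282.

Fisher's z: C = ½·ln((1+r)/(1−r)) = ½·ln(1.9851) = 0.3428.
n = ((z_{α/2} + z_β)/C)² + 3.
(1.960 + 1.282) / 0.3428 = 3.242 / 0.3428 = 9.457.
n = 9.457² + 3 = 89.44 + 3 = 92.4.
Round up.

n = 93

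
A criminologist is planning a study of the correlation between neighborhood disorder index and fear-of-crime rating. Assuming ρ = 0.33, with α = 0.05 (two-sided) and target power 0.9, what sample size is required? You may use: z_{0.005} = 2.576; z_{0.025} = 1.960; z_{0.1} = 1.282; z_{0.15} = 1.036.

Fisher's z: C = ½·ln((1+r)/(1−r)) = ½·ln(1.9851) = 0.3428.
n = ((z_{α/2} + z_β)/C)² + 3.
(1.960 + 1.282) / 0.3428 = 3.242 / 0.3428 = 9.457.
n = 9.457² + 3 = 89.44 + 3 = 92.4.
Round up.

n = 93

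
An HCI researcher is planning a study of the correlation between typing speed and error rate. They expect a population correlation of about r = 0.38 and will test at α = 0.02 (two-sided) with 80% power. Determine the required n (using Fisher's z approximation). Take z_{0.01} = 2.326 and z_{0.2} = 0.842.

Fisher's z: C = ½·ln((1+r)/(1−r)) = ½·ln(2.2258) = 0.4001.
n = ((z_{α/2} + z_β)/C)² + 3.
(2.326 + 0.842) / 0.4001 = 3.168 / 0.4001 = 7.918.
n = 7.918² + 3 = 62.70 + 3 = 65.7.
Round up.

n = 66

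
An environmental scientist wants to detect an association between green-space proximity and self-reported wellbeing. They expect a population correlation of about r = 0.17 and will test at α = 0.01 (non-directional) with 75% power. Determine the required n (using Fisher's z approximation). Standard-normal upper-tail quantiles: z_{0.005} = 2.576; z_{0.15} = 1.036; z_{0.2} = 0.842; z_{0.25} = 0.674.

Fisher's z: C = ½·ln((1+r)/(1−r)) = ½·ln(1.4096) = 0.1717.
n = ((z_{α/2} + z_β)/C)² + 3.
(2.576 + 0.674) / 0.1717 = 3.250 / 0.1717 = 18.928.
n = 18.928² + 3 = 358.28 + 3 = 361.3.
Round up.

n = 362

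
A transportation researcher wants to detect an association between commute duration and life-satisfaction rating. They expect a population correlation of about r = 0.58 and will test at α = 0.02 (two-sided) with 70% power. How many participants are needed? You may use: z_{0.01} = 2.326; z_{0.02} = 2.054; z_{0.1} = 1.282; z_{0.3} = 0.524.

Fisher's z: C = ½·ln((1+r)/(1−r)) = ½·ln(3.7619) = 0.6625.
n = ((z_{α/2} + z_β)/C)² + 3.
(2.326 + 0.524) / 0.6625 = 2.850 / 0.6625 = 4.302.
n = 4.302² + 3 = 18.51 + 3 = 21.5.
Round up.

n = 22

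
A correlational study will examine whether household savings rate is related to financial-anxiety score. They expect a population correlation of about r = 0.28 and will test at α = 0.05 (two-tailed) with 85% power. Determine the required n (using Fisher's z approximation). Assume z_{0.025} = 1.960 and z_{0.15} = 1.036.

Fisher's z: C = ½·ln((1+r)/(1−r)) = ½·ln(1.7778) = 0.2877.
n = ((z_{α/2} + z_β)/C)² + 3.
(1.960 + 1.036) / 0.2877 = 2.996 / 0.2877 = 10.414.
n = 10.414² + 3 = 108.44 + 3 = 111.4.
Round up.

n = 112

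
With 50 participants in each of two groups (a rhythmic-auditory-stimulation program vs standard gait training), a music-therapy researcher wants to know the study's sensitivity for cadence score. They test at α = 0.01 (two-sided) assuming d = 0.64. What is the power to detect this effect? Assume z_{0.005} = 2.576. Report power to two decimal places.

For two equal groups, power = Φ(d·√(n/2) − z_{α/2}).
d·√(n/2) = 0.64 × √(50/2) = 0.64 × 5.000 = 3.200.
z_β = 3.200 − 2.576 = 0.624.
Power = Φ(0.624) = 0.734.

power ≈ 0.73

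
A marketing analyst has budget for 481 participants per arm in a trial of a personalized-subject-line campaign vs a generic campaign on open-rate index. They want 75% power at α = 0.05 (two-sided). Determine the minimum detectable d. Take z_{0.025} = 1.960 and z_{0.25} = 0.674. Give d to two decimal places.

For two independent groups of n = 481 each: d_min = (z_{α/2} + z_β)·√(2/n).
z-sum = 1.960 + 0.674 = 2.634.
d_min = 2.634 × √(2/481) = 2.634 × 0.0645 = 0.170.

d_min ≈ 0.17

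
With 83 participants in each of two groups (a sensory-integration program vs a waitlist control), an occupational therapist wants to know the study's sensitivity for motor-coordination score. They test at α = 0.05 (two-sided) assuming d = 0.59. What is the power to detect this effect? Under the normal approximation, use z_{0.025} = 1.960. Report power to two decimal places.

For two equal groups, power = Φ(d·√(n/2) − z_{α/2}).
d·√(n/2) = 0.59 × √(83/2) = 0.59 × 6.442 = 3.801.
z_β = 3.801 − 1.960 = 1.841.
Power = Φ(1.841) = 0.967.

power ≈ 0.97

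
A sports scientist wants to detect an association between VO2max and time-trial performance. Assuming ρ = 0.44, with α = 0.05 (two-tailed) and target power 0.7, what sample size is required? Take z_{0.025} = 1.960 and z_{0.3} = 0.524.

Fisher's z: C = ½·ln((1+r)/(1−r)) = ½·ln(2.5714) = 0.4722.
n = ((z_{α/2} + z_β)/C)² + 3.
(1.960 + 0.524) / 0.4722 = 2.484 / 0.4722 = 5.260.
n = 5.260² + 3 = 27.67 + 3 = 30.7.
Round up.

n = 31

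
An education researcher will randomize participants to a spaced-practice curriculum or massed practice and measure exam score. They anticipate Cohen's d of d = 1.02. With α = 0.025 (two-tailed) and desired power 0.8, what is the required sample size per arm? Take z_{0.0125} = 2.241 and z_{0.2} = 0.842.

n = 19 per group

For two independent groups with equal n: n = 2·((z_{α/2} + z_β) / d)².
z_{α/2} + z_β = 2.241 + 0.842 = 3.083.
n = 2 × (3.083 / 1.02)² = 2 × 3.023² = 2 × 9.14 = 18.3.
Round up to the next whole participant.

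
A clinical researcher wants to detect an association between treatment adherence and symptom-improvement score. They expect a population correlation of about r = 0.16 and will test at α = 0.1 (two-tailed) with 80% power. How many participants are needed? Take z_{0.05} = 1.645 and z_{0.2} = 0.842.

n = 241

Fisher's z: C = ½·ln((1+r)/(1−r)) = ½·ln(1.3810) = 0.1614.
n = ((z_{α/2} + z_β)/C)² + 3.
(1.645 + 0.842) / 0.1614 = 2.487 / 0.1614 = 15.409.
n = 15.409² + 3 = 237.43 + 3 = 240.4.
Round up.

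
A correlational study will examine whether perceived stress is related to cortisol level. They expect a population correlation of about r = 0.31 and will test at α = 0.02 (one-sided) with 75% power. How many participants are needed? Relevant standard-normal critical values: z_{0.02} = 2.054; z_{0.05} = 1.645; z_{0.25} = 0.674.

Fisher's z: C = ½·ln((1+r)/(1−r)) = ½·ln(1.8986) = 0.3205.
n = ((z_{α} + z_β)/C)² + 3.
(2.054 + 0.674) / 0.3205 = 2.728 / 0.3205 = 8.512.
n = 8.512² + 3 = 72.45 + 3 = 75.4.
Round up.

n = 76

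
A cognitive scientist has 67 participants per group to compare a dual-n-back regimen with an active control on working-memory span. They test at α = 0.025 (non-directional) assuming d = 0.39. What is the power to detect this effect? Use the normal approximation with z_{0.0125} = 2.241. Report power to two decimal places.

For two equal groups, power = Φ(d·√(n/2) − z_{α/2}).
d·√(n/2) = 0.39 × √(67/2) = 0.39 × 5.788 = 2.257.
z_β = 2.257 − 2.241 = 0.016.
Power = Φ(0.016) = 0.506.

power ≈ 0.51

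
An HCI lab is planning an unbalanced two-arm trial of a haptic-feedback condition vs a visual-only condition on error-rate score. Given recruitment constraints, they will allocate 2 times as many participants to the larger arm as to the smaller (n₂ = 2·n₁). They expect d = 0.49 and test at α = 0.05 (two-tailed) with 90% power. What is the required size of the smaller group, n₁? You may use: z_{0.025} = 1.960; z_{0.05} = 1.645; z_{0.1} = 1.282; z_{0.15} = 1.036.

n₁ = 66

With allocation ratio k = n₂/n₁ = 2, Var(x̄₁−x̄₂) = σ²(1/n₁ + 1/(k·n₁)) = σ²·(k+1)/(k·n₁).
So n₁ = (1 + 1/k)·((z_{α/2} + z_β)/d)² = 1.500 × (3.242/0.49)².
n₁ = 1.500 × 43.78 = 65.7.
Round up: n₁ = 66, giving n₂ = 2 × 66 = 132.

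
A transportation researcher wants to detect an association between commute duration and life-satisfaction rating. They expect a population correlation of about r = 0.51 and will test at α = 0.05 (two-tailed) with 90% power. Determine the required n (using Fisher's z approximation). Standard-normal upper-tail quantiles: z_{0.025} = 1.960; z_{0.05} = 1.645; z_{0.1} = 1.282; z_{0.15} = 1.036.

n = 37

Fisher's z: C = ½·ln((1+r)/(1−r)) = ½·ln(3.0816) = 0.5627.
n = ((z_{α/2} + z_β)/C)² + 3.
(1.960 + 1.282) / 0.5627 = 3.242 / 0.5627 = 5.762.
n = 5.762² + 3 = 33.19 + 3 = 36.2.
Round up.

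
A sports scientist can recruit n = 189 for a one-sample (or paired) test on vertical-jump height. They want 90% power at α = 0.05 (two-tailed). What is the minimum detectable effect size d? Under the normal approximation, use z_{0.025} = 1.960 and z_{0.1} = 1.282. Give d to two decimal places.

For a single sample (or paired design) of n = 189: d_min = (z_{α/2} + z_β)/√n.
z-sum = 1.960 + 1.282 = 3.242.
d_min = 3.242 / √189 = 3.242 / 13.748 = 0.236.

d_min ≈ 0.24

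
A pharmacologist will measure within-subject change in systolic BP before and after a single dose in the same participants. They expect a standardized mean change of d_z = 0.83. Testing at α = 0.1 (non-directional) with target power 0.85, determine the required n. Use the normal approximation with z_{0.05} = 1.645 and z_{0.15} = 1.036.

For a paired (one-sample on differences) test: n = ((z_{α/2} + z_β) / d)².
z_{α/2} + z_β = 1.645 + 1.036 = 2.681.
n = (2.681 / 0.83)² = 3.230² = 10.43.
Round up.

n = 11 pairs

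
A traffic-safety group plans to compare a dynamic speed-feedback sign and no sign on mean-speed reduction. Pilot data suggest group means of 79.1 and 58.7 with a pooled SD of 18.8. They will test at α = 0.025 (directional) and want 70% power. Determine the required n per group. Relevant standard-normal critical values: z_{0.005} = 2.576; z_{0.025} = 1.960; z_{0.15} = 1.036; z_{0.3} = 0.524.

Cohen's d = |M₁ − M₂| / SD_pooled = |79.1 − 58.7| / 18.8 = 20.4 / 18.8 = 1.085.
For two independent groups with equal n: n = 2·((z_{α} + z_β) / d)².
z_{α} + z_β = 1.960 + 0.524 = 2.484.
n = 2 × (2.484 / 1.085)² = 2 × 2.289² = 2 × 5.24 = 10.5.
Round up to the next whole participant.

n = 11 per group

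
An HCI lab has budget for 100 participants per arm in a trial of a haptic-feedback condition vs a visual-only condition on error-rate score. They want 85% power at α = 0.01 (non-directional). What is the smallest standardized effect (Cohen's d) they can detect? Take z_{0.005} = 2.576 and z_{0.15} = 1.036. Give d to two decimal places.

For two independent groups of n = 100 each: d_min = (z_{α/2} + z_β)·√(2/n).
z-sum = 2.576 + 1.036 = 3.612.
d_min = 3.612 × √(2/100) = 3.612 × 0.1414 = 0.511.

d_min ≈ 0.51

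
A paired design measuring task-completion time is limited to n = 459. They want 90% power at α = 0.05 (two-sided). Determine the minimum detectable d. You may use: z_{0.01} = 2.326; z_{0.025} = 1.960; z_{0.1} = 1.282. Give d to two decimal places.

For a single sample (or paired design) of n = 459: d_min = (z_{α/2} + z_β)/√n.
z-sum = 1.960 + 1.282 = 3.242.
d_min = 3.242 / √459 = 3.242 / 21.424 = 0.151.

d_min ≈ 0.15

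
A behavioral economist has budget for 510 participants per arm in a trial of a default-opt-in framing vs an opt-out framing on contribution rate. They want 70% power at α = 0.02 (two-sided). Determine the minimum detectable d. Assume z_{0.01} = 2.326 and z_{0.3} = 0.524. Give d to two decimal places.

d_min ≈ 0.18

For two independent groups of n = 510 each: d_min = (z_{α/2} + z_β)·√(2/n).
z-sum = 2.326 + 0.524 = 2.850.
d_min = 2.850 × √(2/510) = 2.850 × 0.0626 = 0.178.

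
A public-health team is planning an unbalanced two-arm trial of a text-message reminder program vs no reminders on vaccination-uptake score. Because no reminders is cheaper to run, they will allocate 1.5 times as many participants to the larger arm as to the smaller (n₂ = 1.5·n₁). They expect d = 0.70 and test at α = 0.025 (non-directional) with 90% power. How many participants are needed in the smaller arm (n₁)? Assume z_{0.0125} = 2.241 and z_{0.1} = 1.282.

n₁ = 43

With allocation ratio k = n₂/n₁ = 1.5, Var(x̄₁−x̄₂) = σ²(1/n₁ + 1/(k·n₁)) = σ²·(k+1)/(k·n₁).
So n₁ = (1 + 1/k)·((z_{α/2} + z_β)/d)² = 1.667 × (3.523/0.70)².
n₁ = 1.667 × 25.33 = 42.2.
Round up: n₁ = 43, giving n₂ = ⌈1.5 × 43⌉ = ⌈64.5⌉ = 65.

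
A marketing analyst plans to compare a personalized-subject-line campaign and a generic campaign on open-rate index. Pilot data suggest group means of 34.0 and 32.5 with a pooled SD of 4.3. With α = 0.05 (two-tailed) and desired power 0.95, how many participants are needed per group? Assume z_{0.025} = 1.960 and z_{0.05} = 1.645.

Cohen's d = |M₁ − M₂| / SD_pooled = |34.0 − 32.5| / 4.3 = 1.5 / 4.3 = 0.349.
For two independent groups with equal n: n = 2·((z_{α/2} + z_β) / d)².
z_{α/2} + z_β = 1.960 + 1.645 = 3.605.
n = 2 × (3.605 / 0.349)² = 2 × 10.330² = 2 × 106.70 = 213.4.
Round up to the next whole participant.

n = 214 per group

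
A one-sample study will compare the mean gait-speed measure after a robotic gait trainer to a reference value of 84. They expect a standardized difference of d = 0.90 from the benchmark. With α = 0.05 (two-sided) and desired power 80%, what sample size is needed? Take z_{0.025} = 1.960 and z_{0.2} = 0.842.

For a one-sample test: n = ((z_{α/2} + z_β) / d)².
z_{α/2} + z_β = 1.960 + 0.842 = 2.802.
n = (2.802 / 0.90)² = 3.113² = 9.69.
Round up.

n = 10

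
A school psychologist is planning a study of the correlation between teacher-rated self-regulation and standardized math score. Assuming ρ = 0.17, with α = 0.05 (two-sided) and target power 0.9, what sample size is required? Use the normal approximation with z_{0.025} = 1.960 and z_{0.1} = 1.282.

Fisher's z: C = ½·ln((1+r)/(1−r)) = ½·ln(1.4096) = 0.1717.
n = ((z_{α/2} + z_β)/C)² + 3.
(1.960 + 1.282) / 0.1717 = 3.242 / 0.1717 = 18.882.
n = 18.882² + 3 = 356.52 + 3 = 359.5.
Round up.

n = 360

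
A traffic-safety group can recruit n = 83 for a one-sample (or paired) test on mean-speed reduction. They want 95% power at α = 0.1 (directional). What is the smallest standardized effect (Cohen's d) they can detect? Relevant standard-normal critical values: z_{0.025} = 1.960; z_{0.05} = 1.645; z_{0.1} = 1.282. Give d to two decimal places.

For a single sample (or paired design) of n = 83: d_min = (z_{α} + z_β)/√n.
z-sum = 1.282 + 1.645 = 2.927.
d_min = 2.927 / √83 = 2.927 / 9.110 = 0.321.

d_min ≈ 0.32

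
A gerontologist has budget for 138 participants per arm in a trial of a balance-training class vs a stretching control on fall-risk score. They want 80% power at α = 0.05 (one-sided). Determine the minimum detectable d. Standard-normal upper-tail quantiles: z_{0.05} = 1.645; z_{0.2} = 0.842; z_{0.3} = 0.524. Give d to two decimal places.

For two independent groups of n = 138 each: d_min = (z_{α} + z_β)·√(2/n).
z-sum = 1.645 + 0.842 = 2.487.
d_min = 2.487 × √(2/138) = 2.487 × 0.1204 = 0.299.

d_min ≈ 0.30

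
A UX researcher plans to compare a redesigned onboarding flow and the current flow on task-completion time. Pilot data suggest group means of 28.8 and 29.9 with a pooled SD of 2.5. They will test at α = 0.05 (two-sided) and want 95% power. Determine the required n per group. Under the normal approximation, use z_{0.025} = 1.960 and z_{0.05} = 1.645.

Cohen's d = |M₁ − M₂| / SD_pooled = |28.8 − 29.9| / 2.5 = 1.1 / 2.5 = 0.440.
For two independent groups with equal n: n = 2·((z_{α/2} + z_β) / d)².
z_{α/2} + z_β = 1.960 + 1.645 = 3.605.
n = 2 × (3.605 / 0.440)² = 2 × 8.193² = 2 × 67.13 = 134.3.
Round up to the next whole participant.

n = 135 per group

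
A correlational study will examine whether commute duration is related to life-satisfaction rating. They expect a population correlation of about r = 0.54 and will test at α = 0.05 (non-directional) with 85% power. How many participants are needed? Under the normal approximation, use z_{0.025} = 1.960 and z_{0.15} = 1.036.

n = 28

Fisher's z: C = ½·ln((1+r)/(1−r)) = ½·ln(3.3478) = 0.6042.
n = ((z_{α/2} + z_β)/C)² + 3.
(1.960 + 1.036) / 0.6042 = 2.996 / 0.6042 = 4.959.
n = 4.959² + 3 = 24.59 + 3 = 27.6.
Round up.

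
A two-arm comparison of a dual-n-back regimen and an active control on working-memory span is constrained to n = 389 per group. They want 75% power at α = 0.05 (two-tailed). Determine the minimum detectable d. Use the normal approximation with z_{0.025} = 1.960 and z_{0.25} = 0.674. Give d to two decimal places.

d_min ≈ 0.19

For two independent groups of n = 389 each: d_min = (z_{α/2} + z_β)·√(2/n).
z-sum = 1.960 + 0.674 = 2.634.
d_min = 2.634 × √(2/389) = 2.634 × 0.0717 = 0.189.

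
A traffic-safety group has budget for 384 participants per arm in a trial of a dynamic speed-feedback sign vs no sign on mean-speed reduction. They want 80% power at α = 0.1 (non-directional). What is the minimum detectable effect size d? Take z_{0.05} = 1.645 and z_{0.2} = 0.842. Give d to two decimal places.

d_min ≈ 0.18

For two independent groups of n = 384 each: d_min = (z_{α/2} + z_β)·√(2/n).
z-sum = 1.645 + 0.842 = 2.487.
d_min = 2.487 × √(2/384) = 2.487 × 0.0722 = 0.179.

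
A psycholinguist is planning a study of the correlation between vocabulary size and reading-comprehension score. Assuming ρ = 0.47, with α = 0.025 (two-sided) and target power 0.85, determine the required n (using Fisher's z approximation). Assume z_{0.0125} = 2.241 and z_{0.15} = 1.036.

Fisher's z: C = ½·ln((1+r)/(1−r)) = ½·ln(2.7736) = 0.5101.
n = ((z_{α/2} + z_β)/C)² + 3.
(2.241 + 1.036) / 0.5101 = 3.277 / 0.5101 = 6.424.
n = 6.424² + 3 = 41.27 + 3 = 44.3.
Round up.

n = 45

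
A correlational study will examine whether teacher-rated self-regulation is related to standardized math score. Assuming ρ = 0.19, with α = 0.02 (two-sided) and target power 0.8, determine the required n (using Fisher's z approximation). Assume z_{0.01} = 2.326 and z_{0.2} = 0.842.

Fisher's z: C = ½·ln((1+r)/(1−r)) = ½·ln(1.4691) = 0.1923.
n = ((z_{α/2} + z_β)/C)² + 3.
(2.326 + 0.842) / 0.1923 = 3.168 / 0.1923 = 16.474.
n = 16.474² + 3 = 271.40 + 3 = 274.4.
Round up.

n = 275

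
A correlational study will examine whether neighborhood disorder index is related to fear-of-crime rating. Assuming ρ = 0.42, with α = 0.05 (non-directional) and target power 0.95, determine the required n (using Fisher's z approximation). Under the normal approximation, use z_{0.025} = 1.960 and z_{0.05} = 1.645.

Fisher's z: C = ½·ln((1+r)/(1−r)) = ½·ln(2.4483) = 0.4477.
n = ((z_{α/2} + z_β)/C)² + 3.
(1.960 + 1.645) / 0.4477 = 3.605 / 0.4477 = 8.052.
n = 8.052² + 3 = 64.84 + 3 = 67.8.
Round up.

n = 68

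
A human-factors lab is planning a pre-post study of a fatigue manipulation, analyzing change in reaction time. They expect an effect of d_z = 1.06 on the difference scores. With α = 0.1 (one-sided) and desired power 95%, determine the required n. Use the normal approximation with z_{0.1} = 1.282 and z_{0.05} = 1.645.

For a paired (one-sample on differences) test: n = ((z_{α} + z_β) / d)².
z_{α} + z_β = 1.282 + 1.645 = 2.927.
n = (2.927 / 1.06)² = 2.761² = 7.62.
Round up.

n = 8 pairs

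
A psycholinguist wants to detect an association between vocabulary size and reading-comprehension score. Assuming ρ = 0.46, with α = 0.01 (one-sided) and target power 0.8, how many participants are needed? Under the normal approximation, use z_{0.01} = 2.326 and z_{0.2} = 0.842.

Fisher's z: C = ½·ln((1+r)/(1−r)) = ½·ln(2.7037) = 0.4973.
n = ((z_{α} + z_β)/C)² + 3.
(2.326 + 0.842) / 0.4973 = 3.168 / 0.4973 = 6.370.
n = 6.370² + 3 = 40.58 + 3 = 43.6.
Round up.

n = 44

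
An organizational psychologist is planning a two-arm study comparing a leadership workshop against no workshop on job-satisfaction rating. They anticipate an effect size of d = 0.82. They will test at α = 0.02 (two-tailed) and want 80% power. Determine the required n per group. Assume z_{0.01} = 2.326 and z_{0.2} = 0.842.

n = 30 per group

For two independent groups with equal n: n = 2·((z_{α/2} + z_β) / d)².
z_{α/2} + z_β = 2.326 + 0.842 = 3.168.
n = 2 × (3.168 / 0.82)² = 2 × 3.863² = 2 × 14.93 = 29.9.
Round up to the next whole participant.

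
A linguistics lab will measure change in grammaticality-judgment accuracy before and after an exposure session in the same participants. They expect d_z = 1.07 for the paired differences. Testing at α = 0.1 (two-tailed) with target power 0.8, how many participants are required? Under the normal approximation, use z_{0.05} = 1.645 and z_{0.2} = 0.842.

For a paired (one-sample on differences) test: n = ((z_{α/2} + z_β) / d)².
z_{α/2} + z_β = 1.645 + 0.842 = 2.487.
n = (2.487 / 1.07)² = 2.324² = 5.40.
Round up.

n = 6 pairs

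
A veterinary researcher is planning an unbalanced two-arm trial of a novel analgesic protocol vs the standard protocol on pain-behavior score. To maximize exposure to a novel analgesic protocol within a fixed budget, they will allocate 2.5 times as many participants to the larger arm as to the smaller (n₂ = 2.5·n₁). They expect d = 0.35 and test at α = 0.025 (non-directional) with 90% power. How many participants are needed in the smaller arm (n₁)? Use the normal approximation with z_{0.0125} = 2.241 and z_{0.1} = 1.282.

With allocation ratio k = n₂/n₁ = 2.5, Var(x̄₁−x̄₂) = σ²(1/n₁ + 1/(k·n₁)) = σ²·(k+1)/(k·n₁).
So n₁ = (1 + 1/k)·((z_{α/2} + z_β)/d)² = 1.400 × (3.523/0.35)².
n₁ = 1.400 × 101.32 = 141.8.
Round up: n₁ = 142, giving n₂ = 2.5 × 142 = 355.

n₁ = 142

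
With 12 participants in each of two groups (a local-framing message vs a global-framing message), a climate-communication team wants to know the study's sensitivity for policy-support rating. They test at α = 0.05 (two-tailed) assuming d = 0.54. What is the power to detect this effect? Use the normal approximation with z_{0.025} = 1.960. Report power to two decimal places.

power ≈ 0.26

For two equal groups, power = Φ(d·√(n/2) − z_{α/2}).
d·√(n/2) = 0.54 × √(12/2) = 0.54 × 2.449 = 1.323.
z_β = 1.323 − 1.960 = -0.637.
Power = Φ(-0.637) = 0.262.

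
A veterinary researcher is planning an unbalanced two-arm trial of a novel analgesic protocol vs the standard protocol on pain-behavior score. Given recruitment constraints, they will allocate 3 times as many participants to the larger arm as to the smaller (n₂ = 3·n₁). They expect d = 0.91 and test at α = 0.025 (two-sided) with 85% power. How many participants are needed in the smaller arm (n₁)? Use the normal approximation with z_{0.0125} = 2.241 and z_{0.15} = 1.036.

n₁ = 18

With allocation ratio k = n₂/n₁ = 3, Var(x̄₁−x̄₂) = σ²(1/n₁ + 1/(k·n₁)) = σ²·(k+1)/(k·n₁).
So n₁ = (1 + 1/k)·((z_{α/2} + z_β)/d)² = 1.333 × (3.277/0.91)².
n₁ = 1.333 × 12.97 = 17.3.
Round up: n₁ = 18, giving n₂ = 3 × 18 = 54.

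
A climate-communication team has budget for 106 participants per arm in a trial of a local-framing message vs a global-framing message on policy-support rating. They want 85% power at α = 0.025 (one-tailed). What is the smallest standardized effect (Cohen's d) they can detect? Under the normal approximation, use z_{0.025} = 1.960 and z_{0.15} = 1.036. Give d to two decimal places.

d_min ≈ 0.41

For two independent groups of n = 106 each: d_min = (z_{α} + z_β)·√(2/n).
z-sum = 1.960 + 1.036 = 2.996.
d_min = 2.996 × √(2/106) = 2.996 × 0.1374 = 0.412.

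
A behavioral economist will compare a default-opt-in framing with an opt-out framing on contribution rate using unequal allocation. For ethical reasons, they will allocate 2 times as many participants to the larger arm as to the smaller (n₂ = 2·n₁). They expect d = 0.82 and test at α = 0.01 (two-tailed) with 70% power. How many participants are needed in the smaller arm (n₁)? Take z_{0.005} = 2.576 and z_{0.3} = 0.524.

With allocation ratio k = n₂/n₁ = 2, Var(x̄₁−x̄₂) = σ²(1/n₁ + 1/(k·n₁)) = σ²·(k+1)/(k·n₁).
So n₁ = (1 + 1/k)·((z_{α/2} + z_β)/d)² = 1.500 × (3.100/0.82)².
n₁ = 1.500 × 14.29 = 21.4.
Round up: n₁ = 22, giving n₂ = 2 × 22 = 44.

n₁ = 22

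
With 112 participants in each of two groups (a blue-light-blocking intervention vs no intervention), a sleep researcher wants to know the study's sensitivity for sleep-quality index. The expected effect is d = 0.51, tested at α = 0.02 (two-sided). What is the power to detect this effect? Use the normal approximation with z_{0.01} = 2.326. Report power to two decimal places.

For two equal groups, power = Φ(d·√(n/2) − z_{α/2}).
d·√(n/2) = 0.51 × √(112/2) = 0.51 × 7.483 = 3.816.
z_β = 3.816 − 2.326 = 1.490.
Power = Φ(1.490) = 0.932.

power ≈ 0.93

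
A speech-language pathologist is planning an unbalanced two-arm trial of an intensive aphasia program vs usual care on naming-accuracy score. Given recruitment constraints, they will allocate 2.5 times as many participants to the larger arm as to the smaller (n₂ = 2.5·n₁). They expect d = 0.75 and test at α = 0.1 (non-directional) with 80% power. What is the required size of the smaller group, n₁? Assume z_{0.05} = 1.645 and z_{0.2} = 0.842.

With allocation ratio k = n₂/n₁ = 2.5, Var(x̄₁−x̄₂) = σ²(1/n₁ + 1/(k·n₁)) = σ²·(k+1)/(k·n₁).
So n₁ = (1 + 1/k)·((z_{α/2} + z_β)/d)² = 1.400 × (2.487/0.75)².
n₁ = 1.400 × 11.00 = 15.4.
Round up: n₁ = 16, giving n₂ = 2.5 × 16 = 40.

n₁ = 16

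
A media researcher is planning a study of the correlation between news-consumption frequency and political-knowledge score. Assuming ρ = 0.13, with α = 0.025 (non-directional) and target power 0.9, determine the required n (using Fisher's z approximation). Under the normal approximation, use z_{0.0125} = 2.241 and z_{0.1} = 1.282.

Fisher's z: C = ½·ln((1+r)/(1−r)) = ½·ln(1.2989) = 0.1307.
n = ((z_{α/2} + z_β)/C)² + 3.
(2.241 + 1.282) / 0.1307 = 3.523 / 0.1307 = 26.955.
n = 26.955² + 3 = 726.56 + 3 = 729.6.
Round up.

n = 730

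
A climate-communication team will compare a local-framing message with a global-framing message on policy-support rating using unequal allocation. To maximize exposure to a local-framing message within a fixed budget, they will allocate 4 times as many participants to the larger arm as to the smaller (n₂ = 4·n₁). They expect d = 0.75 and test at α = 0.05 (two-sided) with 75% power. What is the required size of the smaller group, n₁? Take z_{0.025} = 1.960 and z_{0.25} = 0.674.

n₁ = 16

With allocation ratio k = n₂/n₁ = 4, Var(x̄₁−x̄₂) = σ²(1/n₁ + 1/(k·n₁)) = σ²·(k+1)/(k·n₁).
So n₁ = (1 + 1/k)·((z_{α/2} + z_β)/d)² = 1.250 × (2.634/0.75)².
n₁ = 1.250 × 12.33 = 15.4.
Round up: n₁ = 16, giving n₂ = 4 × 16 = 64.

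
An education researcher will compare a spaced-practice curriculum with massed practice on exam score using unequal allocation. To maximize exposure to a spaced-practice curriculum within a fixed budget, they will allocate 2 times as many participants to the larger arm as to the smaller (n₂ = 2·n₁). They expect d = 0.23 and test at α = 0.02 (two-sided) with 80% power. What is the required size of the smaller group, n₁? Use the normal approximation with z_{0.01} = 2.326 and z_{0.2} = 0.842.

With allocation ratio k = n₂/n₁ = 2, Var(x̄₁−x̄₂) = σ²(1/n₁ + 1/(k·n₁)) = σ²·(k+1)/(k·n₁).
So n₁ = (1 + 1/k)·((z_{α/2} + z_β)/d)² = 1.500 × (3.168/0.23)².
n₁ = 1.500 × 189.72 = 284.6.
Round up: n₁ = 285, giving n₂ = 2 × 285 = 570.

n₁ = 285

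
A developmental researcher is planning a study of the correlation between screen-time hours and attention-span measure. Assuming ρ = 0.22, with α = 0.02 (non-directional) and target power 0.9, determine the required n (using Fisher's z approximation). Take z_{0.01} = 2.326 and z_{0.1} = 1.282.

n = 264

Fisher's z: C = ½·ln((1+r)/(1−r)) = ½·ln(1.5641) = 0.2237.
n = ((z_{α/2} + z_β)/C)² + 3.
(2.326 + 1.282) / 0.2237 = 3.608 / 0.2237 = 16.129.
n = 16.129² + 3 = 260.14 + 3 = 263.1.
Round up.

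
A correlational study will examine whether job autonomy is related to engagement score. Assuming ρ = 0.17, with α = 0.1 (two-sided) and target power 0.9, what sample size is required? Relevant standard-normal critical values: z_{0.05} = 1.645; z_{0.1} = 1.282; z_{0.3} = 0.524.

n = 294

Fisher's z: C = ½·ln((1+r)/(1−r)) = ½·ln(1.4096) = 0.1717.
n = ((z_{α/2} + z_β)/C)² + 3.
(1.645 + 1.282) / 0.1717 = 2.927 / 0.1717 = 17.047.
n = 17.047² + 3 = 290.61 + 3 = 293.6.
Round up.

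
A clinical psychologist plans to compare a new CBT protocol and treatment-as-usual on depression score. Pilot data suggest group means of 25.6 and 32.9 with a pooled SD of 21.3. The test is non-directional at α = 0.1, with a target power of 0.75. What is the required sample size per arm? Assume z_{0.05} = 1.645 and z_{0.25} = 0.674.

n = 92 per group

Cohen's d = |M₁ − M₂| / SD_pooled = |25.6 − 32.9| / 21.3 = 7.3 / 21.3 = 0.343.
For two independent groups with equal n: n = 2·((z_{α/2} + z_β) / d)².
z_{α/2} + z_β = 1.645 + 0.674 = 2.319.
n = 2 × (2.319 / 0.343)² = 2 × 6.761² = 2 × 45.71 = 91.4.
Round up to the next whole participant.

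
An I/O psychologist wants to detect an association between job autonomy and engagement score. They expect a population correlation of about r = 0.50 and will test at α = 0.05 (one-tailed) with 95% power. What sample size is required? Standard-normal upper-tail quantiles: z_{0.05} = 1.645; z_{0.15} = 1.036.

Fisher's z: C = ½·ln((1+r)/(1−r)) = ½·ln(3.0000) = 0.5493.
n = ((z_{α} + z_β)/C)² + 3.
(1.645 + 1.645) / 0.5493 = 3.290 / 0.5493 = 5.989.
n = 5.989² + 3 = 35.87 + 3 = 38.9.
Round up.

n = 39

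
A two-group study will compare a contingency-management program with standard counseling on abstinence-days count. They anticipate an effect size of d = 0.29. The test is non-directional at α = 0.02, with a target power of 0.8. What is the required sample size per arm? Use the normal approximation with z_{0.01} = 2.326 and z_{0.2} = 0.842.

For two independent groups with equal n: n = 2·((z_{α/2} + z_β) / d)².
z_{α/2} + z_β = 2.326 + 0.842 = 3.168.
n = 2 × (3.168 / 0.29)² = 2 × 10.924² = 2 × 119.34 = 238.7.
Round up to the next whole participant.

n = 239 per group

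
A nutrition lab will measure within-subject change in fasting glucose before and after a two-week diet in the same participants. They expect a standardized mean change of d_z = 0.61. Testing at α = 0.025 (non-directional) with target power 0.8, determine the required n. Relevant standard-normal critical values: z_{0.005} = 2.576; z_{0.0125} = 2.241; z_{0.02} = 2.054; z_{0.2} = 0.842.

For a paired (one-sample on differences) test: n = ((z_{α/2} + z_β) / d)².
z_{α/2} + z_β = 2.241 + 0.842 = 3.083.
n = (3.083 / 0.61)² = 5.054² = 25.54.
Round up.

n = 26 pairs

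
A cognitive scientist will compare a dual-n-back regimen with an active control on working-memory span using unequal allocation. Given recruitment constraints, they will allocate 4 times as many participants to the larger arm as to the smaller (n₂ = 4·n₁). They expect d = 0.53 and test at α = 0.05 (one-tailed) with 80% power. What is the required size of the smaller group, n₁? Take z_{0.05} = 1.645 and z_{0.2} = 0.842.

n₁ = 28

With allocation ratio k = n₂/n₁ = 4, Var(x̄₁−x̄₂) = σ²(1/n₁ + 1/(k·n₁)) = σ²·(k+1)/(k·n₁).
So n₁ = (1 + 1/k)·((z_{α} + z_β)/d)² = 1.250 × (2.487/0.53)².
n₁ = 1.250 × 22.02 = 27.5.
Round up: n₁ = 28, giving n₂ = 4 × 28 = 112.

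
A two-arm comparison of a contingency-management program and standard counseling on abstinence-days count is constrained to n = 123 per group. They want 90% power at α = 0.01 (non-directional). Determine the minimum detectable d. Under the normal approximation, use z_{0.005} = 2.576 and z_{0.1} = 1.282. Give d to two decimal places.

d_min ≈ 0.49

For two independent groups of n = 123 each: d_min = (z_{α/2} + z_β)·√(2/n).
z-sum = 2.576 + 1.282 = 3.858.
d_min = 3.858 × √(2/123) = 3.858 × 0.1275 = 0.492.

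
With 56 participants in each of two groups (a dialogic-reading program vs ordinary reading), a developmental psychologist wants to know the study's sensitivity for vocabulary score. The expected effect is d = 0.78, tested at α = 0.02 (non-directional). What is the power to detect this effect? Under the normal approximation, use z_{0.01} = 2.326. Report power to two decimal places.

power ≈ 0.96

For two equal groups, power = Φ(d·√(n/2) − z_{α/2}).
d·√(n/2) = 0.78 × √(56/2) = 0.78 × 5.292 = 4.127.
z_β = 4.127 − 2.326 = 1.801.
Power = Φ(1.801) = 0.964.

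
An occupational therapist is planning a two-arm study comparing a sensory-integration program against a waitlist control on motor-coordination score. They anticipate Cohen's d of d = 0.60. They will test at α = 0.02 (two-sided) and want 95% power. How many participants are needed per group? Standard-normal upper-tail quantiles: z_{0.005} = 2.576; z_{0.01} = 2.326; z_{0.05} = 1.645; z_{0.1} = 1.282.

n = 88 per group

For two independent groups with equal n: n = 2·((z_{α/2} + z_β) / d)².
z_{α/2} + z_β = 2.326 + 1.645 = 3.971.
n = 2 × (3.971 / 0.60)² = 2 × 6.618² = 2 × 43.80 = 87.6.
Round up to the next whole participant.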